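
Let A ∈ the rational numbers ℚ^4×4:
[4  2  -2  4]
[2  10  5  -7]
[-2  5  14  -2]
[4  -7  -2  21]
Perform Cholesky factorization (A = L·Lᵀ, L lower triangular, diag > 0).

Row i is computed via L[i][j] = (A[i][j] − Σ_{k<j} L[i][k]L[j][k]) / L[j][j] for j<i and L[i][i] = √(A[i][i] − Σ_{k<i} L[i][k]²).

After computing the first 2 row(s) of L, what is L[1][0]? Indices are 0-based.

Step 1: L[0][0] = √(4) = 2.
  L[1][0] = (2) / L[0][0] = 1.
Step 2: L[1][1] = √(9) = 3.

L[1][0] = 1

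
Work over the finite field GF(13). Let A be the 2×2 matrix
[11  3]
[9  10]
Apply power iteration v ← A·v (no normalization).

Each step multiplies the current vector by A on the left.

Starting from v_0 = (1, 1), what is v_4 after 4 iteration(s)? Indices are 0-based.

v_0 = (1, 1).
v_1 = A·v_0 = (1, 6).
v_2 = A·v_1 = (3, 4).
v_3 = A·v_2 = (6, 2).
v_4 = A·v_3 = (7, 9).

v_4 = (7, 9)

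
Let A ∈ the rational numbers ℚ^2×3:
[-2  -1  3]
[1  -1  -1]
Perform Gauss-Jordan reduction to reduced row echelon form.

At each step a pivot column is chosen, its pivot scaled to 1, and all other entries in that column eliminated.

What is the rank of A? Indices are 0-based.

pivot(0,0)=-2: scale R0 → (1, 1/2, -3/2)
  clear (1,0): R1 −= (1)R0 → (0, -3/2, 1/2)
pivot(1,1)=-3/2: scale R1 → (0, 1, -1/3)
  clear (0,1): R0 −= (1/2)R1 → (1, 0, -4/3)

rank = 2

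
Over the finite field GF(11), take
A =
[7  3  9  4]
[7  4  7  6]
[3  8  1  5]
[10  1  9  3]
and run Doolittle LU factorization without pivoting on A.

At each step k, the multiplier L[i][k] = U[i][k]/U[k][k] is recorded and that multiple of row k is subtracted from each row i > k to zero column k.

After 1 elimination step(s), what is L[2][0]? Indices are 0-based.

[col 0] pivot 7
  R1 -= 1*R0 → (0, 1, 9, 2)  (L[1][0] := 1)
  R2 -= 2*R0 → (0, 2, 5, 8)  (L[2][0] := 2)
  R3 -= 3*R0 → (0, 3, 4, 2)  (L[3][0] := 3)

L[2][0] = 2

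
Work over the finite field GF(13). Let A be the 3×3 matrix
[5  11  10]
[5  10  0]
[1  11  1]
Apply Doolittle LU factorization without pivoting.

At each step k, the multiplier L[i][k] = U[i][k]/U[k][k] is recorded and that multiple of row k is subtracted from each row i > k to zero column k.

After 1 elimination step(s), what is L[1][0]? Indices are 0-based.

L[1][0] = 1

Step 1: pivot at (0,0) is 5.
  row1 ← row1 − (1)·row0  ⇒  L[1][0]=1, U row1=(0, 12, 3)
  row2 ← row2 − (8)·row0  ⇒  L[2][0]=8, U row2=(0, 1, 12)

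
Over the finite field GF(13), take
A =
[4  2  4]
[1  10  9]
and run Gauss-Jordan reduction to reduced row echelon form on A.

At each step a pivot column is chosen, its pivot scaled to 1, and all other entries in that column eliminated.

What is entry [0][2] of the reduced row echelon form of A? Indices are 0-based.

step 1: normalize row 0 (÷4) = (1, 7, 1)
  row 1: subtract 1×row0 = (0, 3, 8)
step 2: normalize row 1 (÷3) = (0, 1, 7)
  row 0: subtract 7×row1 = (1, 0, 4)

M[0][2] = 4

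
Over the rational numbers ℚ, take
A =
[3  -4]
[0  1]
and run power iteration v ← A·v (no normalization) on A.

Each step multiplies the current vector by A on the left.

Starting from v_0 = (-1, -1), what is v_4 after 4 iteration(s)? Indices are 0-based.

v_4 = (79, -1)

v_0 = (-1, -1).
v_1 = A·v_0 = (1, -1).
v_2 = A·v_1 = (7, -1).
v_3 = A·v_2 = (25, -1).
v_4 = A·v_3 = (79, -1).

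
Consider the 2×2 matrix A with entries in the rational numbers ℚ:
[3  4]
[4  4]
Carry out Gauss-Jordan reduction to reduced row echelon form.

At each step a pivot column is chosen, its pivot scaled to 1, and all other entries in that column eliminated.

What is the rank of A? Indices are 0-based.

rank = 2

[1] R0 /= 3  ⇒  (1, 4/3)
     R1 -= 4·R0  ⇒  (0, -4/3)
[2] R1 /= -4/3  ⇒  (0, 1)
     R0 -= 4/3·R1  ⇒  (1, 0)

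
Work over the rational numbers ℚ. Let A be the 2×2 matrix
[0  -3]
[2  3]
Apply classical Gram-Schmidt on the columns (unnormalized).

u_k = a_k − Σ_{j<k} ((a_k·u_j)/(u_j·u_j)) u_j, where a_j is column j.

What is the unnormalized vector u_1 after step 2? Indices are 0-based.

Step 1: u_0 = a_0 = (0, 2).
Step 2: u_1 = a_1 − (3/2)·u_0 = (-3, 0).

u_1 = (-3, 0)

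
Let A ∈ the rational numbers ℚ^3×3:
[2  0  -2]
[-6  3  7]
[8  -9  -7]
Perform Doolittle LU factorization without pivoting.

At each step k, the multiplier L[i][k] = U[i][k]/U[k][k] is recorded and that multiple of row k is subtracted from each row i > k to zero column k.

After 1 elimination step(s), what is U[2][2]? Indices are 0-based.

U[2][2] = 1

Step 1: pivot at (0,0) is 2.
  row1 ← row1 − (-3)·row0  ⇒  L[1][0]=-3, U row1=(0, 3, 1)
  row2 ← row2 − (4)·row0  ⇒  L[2][0]=4, U row2=(0, -9, 1)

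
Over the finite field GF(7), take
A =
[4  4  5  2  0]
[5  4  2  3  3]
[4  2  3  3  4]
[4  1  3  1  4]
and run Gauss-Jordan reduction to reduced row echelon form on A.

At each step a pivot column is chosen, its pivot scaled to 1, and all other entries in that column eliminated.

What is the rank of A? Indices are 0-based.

step 1: normalize row 0 (÷4) = (1, 1, 3, 4, 0)
  row 1: subtract 5×row0 = (0, 6, 1, 4, 3)
  row 2: subtract 4×row0 = (0, 5, 5, 1, 4)
  row 3: subtract 4×row0 = (0, 4, 5, 6, 4)
step 2: normalize row 1 (÷6) = (0, 1, 6, 3, 4)
  row 0: subtract 1×row1 = (1, 0, 4, 1, 3)
  row 2: subtract 5×row1 = (0, 0, 3, 0, 5)
  row 3: subtract 4×row1 = (0, 0, 2, 1, 2)
step 3: normalize row 2 (÷3) = (0, 0, 1, 0, 4)
  row 0: subtract 4×row2 = (1, 0, 0, 1, 1)
  row 1: subtract 6×row2 = (0, 1, 0, 3, 1)
  row 3: subtract 2×row2 = (0, 0, 0, 1, 1)
step 4: normalize row 3 (÷1) = (0, 0, 0, 1, 1)
  row 0: subtract 1×row3 = (1, 0, 0, 0, 0)
  row 1: subtract 3×row3 = (0, 1, 0, 0, 5)

rank = 4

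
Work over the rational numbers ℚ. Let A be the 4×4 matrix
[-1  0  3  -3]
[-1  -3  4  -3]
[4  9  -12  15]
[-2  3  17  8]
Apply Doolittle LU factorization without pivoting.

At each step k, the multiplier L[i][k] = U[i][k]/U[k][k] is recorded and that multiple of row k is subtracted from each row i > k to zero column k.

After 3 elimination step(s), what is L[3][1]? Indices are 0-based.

k=0: U[0][0]=-1
  eliminate (1,0): mult=1, new row 1: (0, -3, 1, 0); set L[1][0]=1
  eliminate (2,0): mult=-4, new row 2: (0, 9, 0, 3); set L[2][0]=-4
  eliminate (3,0): mult=2, new row 3: (0, 3, 11, 14); set L[3][0]=2
k=1: U[1][1]=-3
  eliminate (2,1): mult=-3, new row 2: (0, 0, 3, 3); set L[2][1]=-3
  eliminate (3,1): mult=-1, new row 3: (0, 0, 12, 14); set L[3][1]=-1
k=2: U[2][2]=3
  eliminate (3,2): mult=4, new row 3: (0, 0, 0, 2); set L[3][2]=4

L[3][1] = -1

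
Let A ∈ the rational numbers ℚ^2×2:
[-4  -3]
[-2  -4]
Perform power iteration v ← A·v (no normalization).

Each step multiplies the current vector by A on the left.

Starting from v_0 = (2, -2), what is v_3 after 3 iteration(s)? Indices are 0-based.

v_0 = (2, -2).
v_1 = A·v_0 = (-2, 4).
v_2 = A·v_1 = (-4, -12).
v_3 = A·v_2 = (52, 56).

v_3 = (52, 56)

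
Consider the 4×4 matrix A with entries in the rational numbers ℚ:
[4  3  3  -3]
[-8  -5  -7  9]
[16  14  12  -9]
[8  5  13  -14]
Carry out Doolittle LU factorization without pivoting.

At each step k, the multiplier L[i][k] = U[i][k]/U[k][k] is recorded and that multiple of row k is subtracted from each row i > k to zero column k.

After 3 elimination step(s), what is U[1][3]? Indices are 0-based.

U[1][3] = 3

k=0: U[0][0]=4
  eliminate (1,0): mult=-2, new row 1: (0, 1, -1, 3); set L[1][0]=-2
  eliminate (2,0): mult=4, new row 2: (0, 2, 0, 3); set L[2][0]=4
  eliminate (3,0): mult=2, new row 3: (0, -1, 7, -8); set L[3][0]=2
k=1: U[1][1]=1
  eliminate (2,1): mult=2, new row 2: (0, 0, 2, -3); set L[2][1]=2
  eliminate (3,1): mult=-1, new row 3: (0, 0, 6, -5); set L[3][1]=-1
k=2: U[2][2]=2
  eliminate (3,2): mult=3, new row 3: (0, 0, 0, 4); set L[3][2]=3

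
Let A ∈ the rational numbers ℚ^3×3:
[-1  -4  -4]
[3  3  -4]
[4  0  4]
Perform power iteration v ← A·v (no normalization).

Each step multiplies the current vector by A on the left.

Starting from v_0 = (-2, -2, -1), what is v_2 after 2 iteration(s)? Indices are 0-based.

v_2 = (66, 66, 8)

v_0 = (-2, -2, -1).
v_1 = A·v_0 = (14, -8, -12).
v_2 = A·v_1 = (66, 66, 8).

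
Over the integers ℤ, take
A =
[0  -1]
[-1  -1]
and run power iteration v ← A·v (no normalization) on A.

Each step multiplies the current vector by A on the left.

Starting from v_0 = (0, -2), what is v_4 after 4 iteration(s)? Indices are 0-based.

v_4 = (-6, -10)

v_0 = (0, -2).
v_1 = A·v_0 = (2, 2).
v_2 = A·v_1 = (-2, -4).
v_3 = A·v_2 = (4, 6).
v_4 = A·v_3 = (-6, -10).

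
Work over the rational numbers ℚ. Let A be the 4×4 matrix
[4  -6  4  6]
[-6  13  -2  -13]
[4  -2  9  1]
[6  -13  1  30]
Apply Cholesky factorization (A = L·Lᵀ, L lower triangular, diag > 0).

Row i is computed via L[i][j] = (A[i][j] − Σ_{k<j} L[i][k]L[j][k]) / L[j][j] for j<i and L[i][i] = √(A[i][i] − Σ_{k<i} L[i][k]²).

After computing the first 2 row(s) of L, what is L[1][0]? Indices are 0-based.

L[1][0] = -3

Step 1: L[0][0] = √(4) = 2.
  L[1][0] = (-6) / L[0][0] = -3.
Step 2: L[1][1] = √(4) = 2.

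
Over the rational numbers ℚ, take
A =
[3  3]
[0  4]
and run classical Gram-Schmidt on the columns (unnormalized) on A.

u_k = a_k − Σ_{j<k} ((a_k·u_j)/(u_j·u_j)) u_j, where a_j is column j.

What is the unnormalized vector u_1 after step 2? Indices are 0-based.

Step 1: u_0 = a_0 = (3, 0).
Step 2: u_1 = a_1 − (1)·u_0 = (0, 4).

u_1 = (0, 4)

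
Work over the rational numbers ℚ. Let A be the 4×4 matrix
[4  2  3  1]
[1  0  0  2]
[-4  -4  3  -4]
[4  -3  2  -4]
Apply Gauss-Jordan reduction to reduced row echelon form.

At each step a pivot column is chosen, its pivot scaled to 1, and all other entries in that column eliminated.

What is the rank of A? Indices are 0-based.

rank = 4

step 1: normalize row 0 (÷4) = (1, 1/2, 3/4, 1/4)
  row 1: subtract 1×row0 = (0, -1/2, -3/4, 7/4)
  row 2: subtract -4×row0 = (0, -2, 6, -3)
  row 3: subtract 4×row0 = (0, -5, -1, -5)
step 2: normalize row 1 (÷-1/2) = (0, 1, 3/2, -7/2)
  row 0: subtract 1/2×row1 = (1, 0, 0, 2)
  row 2: subtract -2×row1 = (0, 0, 9, -10)
  row 3: subtract -5×row1 = (0, 0, 13/2, -45/2)
step 3: normalize row 2 (÷9) = (0, 0, 1, -10/9)
  row 1: subtract 3/2×row2 = (0, 1, 0, -11/6)
  row 3: subtract 13/2×row2 = (0, 0, 0, -275/18)
step 4: normalize row 3 (÷-275/18) = (0, 0, 0, 1)
  row 0: subtract 2×row3 = (1, 0, 0, 0)
  row 1: subtract -11/6×row3 = (0, 1, 0, 0)
  row 2: subtract -10/9×row3 = (0, 0, 1, 0)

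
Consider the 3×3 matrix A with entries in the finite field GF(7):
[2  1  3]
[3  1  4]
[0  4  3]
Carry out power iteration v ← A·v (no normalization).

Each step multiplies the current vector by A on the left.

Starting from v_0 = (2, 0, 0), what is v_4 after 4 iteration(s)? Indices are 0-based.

v_0 = (2, 0, 0).
v_1 = A·v_0 = (4, 6, 0).
v_2 = A·v_1 = (0, 4, 3).
v_3 = A·v_2 = (6, 2, 4).
v_4 = A·v_3 = (5, 1, 6).

v_4 = (5, 1, 6)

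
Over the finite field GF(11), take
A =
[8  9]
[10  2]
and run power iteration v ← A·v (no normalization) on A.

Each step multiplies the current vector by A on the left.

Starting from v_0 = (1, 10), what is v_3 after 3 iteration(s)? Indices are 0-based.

v_3 = (5, 3)

v_0 = (1, 10).
v_1 = A·v_0 = (10, 8).
v_2 = A·v_1 = (9, 6).
v_3 = A·v_2 = (5, 3).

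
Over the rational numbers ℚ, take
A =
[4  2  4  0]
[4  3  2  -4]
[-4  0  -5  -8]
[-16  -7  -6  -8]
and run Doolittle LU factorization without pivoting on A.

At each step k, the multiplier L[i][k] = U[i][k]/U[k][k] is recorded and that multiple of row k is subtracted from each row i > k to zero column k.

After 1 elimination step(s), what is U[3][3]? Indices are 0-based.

U[3][3] = -8

Step 1: pivot at (0,0) is 4.
  row1 ← row1 − (1)·row0  ⇒  L[1][0]=1, U row1=(0, 1, -2, -4)
  row2 ← row2 − (-1)·row0  ⇒  L[2][0]=-1, U row2=(0, 2, -1, -8)
  row3 ← row3 − (-4)·row0  ⇒  L[3][0]=-4, U row3=(0, 1, 10, -8)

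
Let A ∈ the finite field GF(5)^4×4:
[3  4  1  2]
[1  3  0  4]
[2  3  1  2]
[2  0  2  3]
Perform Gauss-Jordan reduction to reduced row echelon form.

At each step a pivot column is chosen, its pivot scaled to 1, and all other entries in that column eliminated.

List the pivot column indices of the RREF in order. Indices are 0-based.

pivot columns: 0, 1, 2, 3

pivot(0,0)=3: scale R0 → (1, 3, 2, 4)
  clear (1,0): R1 −= (1)R0 → (0, 0, 3, 0)
  clear (2,0): R2 −= (2)R0 → (0, 2, 2, 4)
  clear (3,0): R3 −= (2)R0 → (0, 4, 3, 0)
pivot(1,1): swap R1↔R2
pivot(1,1)=2: scale R1 → (0, 1, 1, 2)
  clear (0,1): R0 −= (3)R1 → (1, 0, 4, 3)
  clear (3,1): R3 −= (4)R1 → (0, 0, 4, 2)
pivot(2,2)=3: scale R2 → (0, 0, 1, 0)
  clear (0,2): R0 −= (4)R2 → (1, 0, 0, 3)
  clear (1,2): R1 −= (1)R2 → (0, 1, 0, 2)
  clear (3,2): R3 −= (4)R2 → (0, 0, 0, 2)
pivot(3,3)=2: scale R3 → (0, 0, 0, 1)
  clear (0,3): R0 −= (3)R3 → (1, 0, 0, 0)
  clear (1,3): R1 −= (2)R3 → (0, 1, 0, 0)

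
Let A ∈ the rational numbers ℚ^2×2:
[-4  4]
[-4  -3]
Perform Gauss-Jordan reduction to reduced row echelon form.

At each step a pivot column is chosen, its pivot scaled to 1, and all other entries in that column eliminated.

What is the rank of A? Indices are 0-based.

rank = 2

pivot(0,0)=-4: scale R0 → (1, -1)
  clear (1,0): R1 −= (-4)R0 → (0, -7)
pivot(1,1)=-7: scale R1 → (0, 1)
  clear (0,1): R0 −= (-1)R1 → (1, 0)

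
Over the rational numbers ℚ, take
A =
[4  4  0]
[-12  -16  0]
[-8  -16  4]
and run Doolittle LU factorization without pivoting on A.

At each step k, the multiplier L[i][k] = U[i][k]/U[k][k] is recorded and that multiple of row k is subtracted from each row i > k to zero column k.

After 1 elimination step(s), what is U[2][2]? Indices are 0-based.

[col 0] pivot 4
  R1 -= -3*R0 → (0, -4, 0)  (L[1][0] := -3)
  R2 -= -2*R0 → (0, -8, 4)  (L[2][0] := -2)

U[2][2] = 4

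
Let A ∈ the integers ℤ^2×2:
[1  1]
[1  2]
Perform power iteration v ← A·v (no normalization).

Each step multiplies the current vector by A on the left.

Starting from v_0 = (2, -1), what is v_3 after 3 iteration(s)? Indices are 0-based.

v_0 = (2, -1).
v_1 = A·v_0 = (1, 0).
v_2 = A·v_1 = (1, 1).
v_3 = A·v_2 = (2, 3).

v_3 = (2, 3)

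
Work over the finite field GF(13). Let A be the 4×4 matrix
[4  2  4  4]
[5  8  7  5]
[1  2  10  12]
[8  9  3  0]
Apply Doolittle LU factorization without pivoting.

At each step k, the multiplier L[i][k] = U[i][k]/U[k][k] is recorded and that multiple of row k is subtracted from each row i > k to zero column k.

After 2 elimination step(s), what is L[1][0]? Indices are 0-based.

[col 0] pivot 4
  R1 -= 11*R0 → (0, 12, 2, 0)  (L[1][0] := 11)
  R2 -= 10*R0 → (0, 8, 9, 11)  (L[2][0] := 10)
  R3 -= 2*R0 → (0, 5, 8, 5)  (L[3][0] := 2)
[col 1] pivot 12
  R2 -= 5*R1 → (0, 0, 12, 11)  (L[2][1] := 5)
  R3 -= 8*R1 → (0, 0, 5, 5)  (L[3][1] := 8)

L[1][0] = 11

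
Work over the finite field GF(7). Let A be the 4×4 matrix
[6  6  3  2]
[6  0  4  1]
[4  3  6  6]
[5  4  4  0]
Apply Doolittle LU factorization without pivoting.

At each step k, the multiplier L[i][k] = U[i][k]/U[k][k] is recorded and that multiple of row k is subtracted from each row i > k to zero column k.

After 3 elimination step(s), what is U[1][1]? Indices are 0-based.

[col 0] pivot 6
  R1 -= 1*R0 → (0, 1, 1, 6)  (L[1][0] := 1)
  R2 -= 3*R0 → (0, 6, 4, 0)  (L[2][0] := 3)
  R3 -= 2*R0 → (0, 6, 5, 3)  (L[3][0] := 2)
[col 1] pivot 1
  R2 -= 6*R1 → (0, 0, 5, 6)  (L[2][1] := 6)
  R3 -= 6*R1 → (0, 0, 6, 2)  (L[3][1] := 6)
[col 2] pivot 5
  R3 -= 4*R2 → (0, 0, 0, 6)  (L[3][2] := 4)

U[1][1] = 1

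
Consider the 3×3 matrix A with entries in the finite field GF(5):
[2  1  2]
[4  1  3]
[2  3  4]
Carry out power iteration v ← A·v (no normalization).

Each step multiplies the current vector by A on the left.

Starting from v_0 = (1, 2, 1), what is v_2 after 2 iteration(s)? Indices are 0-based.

v_2 = (0, 4, 2)

v_0 = (1, 2, 1).
v_1 = A·v_0 = (1, 4, 2).
v_2 = A·v_1 = (0, 4, 2).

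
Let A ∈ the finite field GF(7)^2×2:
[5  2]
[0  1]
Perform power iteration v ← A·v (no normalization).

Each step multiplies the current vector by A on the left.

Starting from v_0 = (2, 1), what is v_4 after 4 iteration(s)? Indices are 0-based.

v_4 = (1, 1)

v_0 = (2, 1).
v_1 = A·v_0 = (5, 1).
v_2 = A·v_1 = (6, 1).
v_3 = A·v_2 = (4, 1).
v_4 = A·v_3 = (1, 1).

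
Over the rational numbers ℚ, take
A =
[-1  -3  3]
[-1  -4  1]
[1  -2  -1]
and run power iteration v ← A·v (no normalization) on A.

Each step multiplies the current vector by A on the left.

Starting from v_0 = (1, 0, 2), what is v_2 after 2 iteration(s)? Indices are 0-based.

v_2 = (-11, -10, 4)

v_0 = (1, 0, 2).
v_1 = A·v_0 = (5, 1, -1).
v_2 = A·v_1 = (-11, -10, 4).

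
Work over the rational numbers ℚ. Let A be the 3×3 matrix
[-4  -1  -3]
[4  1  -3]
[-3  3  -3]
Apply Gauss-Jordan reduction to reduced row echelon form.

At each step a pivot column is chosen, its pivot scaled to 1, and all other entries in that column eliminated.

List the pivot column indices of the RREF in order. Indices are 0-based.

pivot columns: 0, 1, 2

pivot(0,0)=-4: scale R0 → (1, 1/4, 3/4)
  clear (1,0): R1 −= (4)R0 → (0, 0, -6)
  clear (2,0): R2 −= (-3)R0 → (0, 15/4, -3/4)
pivot(1,1): swap R1↔R2
pivot(1,1)=15/4: scale R1 → (0, 1, -1/5)
  clear (0,1): R0 −= (1/4)R1 → (1, 0, 4/5)
pivot(2,2)=-6: scale R2 → (0, 0, 1)
  clear (0,2): R0 −= (4/5)R2 → (1, 0, 0)
  clear (1,2): R1 −= (-1/5)R2 → (0, 1, 0)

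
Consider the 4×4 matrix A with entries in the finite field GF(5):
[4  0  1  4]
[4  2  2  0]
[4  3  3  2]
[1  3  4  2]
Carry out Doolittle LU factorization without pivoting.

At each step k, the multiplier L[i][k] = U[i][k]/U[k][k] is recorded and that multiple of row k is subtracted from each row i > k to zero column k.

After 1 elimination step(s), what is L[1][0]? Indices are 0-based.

L[1][0] = 1

k=0: U[0][0]=4
  eliminate (1,0): mult=1, new row 1: (0, 2, 1, 1); set L[1][0]=1
  eliminate (2,0): mult=1, new row 2: (0, 3, 2, 3); set L[2][0]=1
  eliminate (3,0): mult=4, new row 3: (0, 3, 0, 1); set L[3][0]=4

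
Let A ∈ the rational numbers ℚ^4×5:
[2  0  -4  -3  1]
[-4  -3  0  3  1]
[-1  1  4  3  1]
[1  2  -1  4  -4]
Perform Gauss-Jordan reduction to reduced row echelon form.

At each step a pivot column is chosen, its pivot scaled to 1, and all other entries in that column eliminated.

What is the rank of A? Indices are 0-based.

rank = 4

[1] R0 /= 2  ⇒  (1, 0, -2, -3/2, 1/2)
     R1 -= -4·R0  ⇒  (0, -3, -8, -3, 3)
     R2 -= -1·R0  ⇒  (0, 1, 2, 3/2, 3/2)
     R3 -= 1·R0  ⇒  (0, 2, 1, 11/2, -9/2)
[2] R1 /= -3  ⇒  (0, 1, 8/3, 1, -1)
     R2 -= 1·R1  ⇒  (0, 0, -2/3, 1/2, 5/2)
     R3 -= 2·R1  ⇒  (0, 0, -13/3, 7/2, -5/2)
[3] R2 /= -2/3  ⇒  (0, 0, 1, -3/4, -15/4)
     R0 -= -2·R2  ⇒  (1, 0, 0, -3, -7)
     R1 -= 8/3·R2  ⇒  (0, 1, 0, 3, 9)
     R3 -= -13/3·R2  ⇒  (0, 0, 0, 1/4, -75/4)
[4] R3 /= 1/4  ⇒  (0, 0, 0, 1, -75)
     R0 -= -3·R3  ⇒  (1, 0, 0, 0, -232)
     R1 -= 3·R3  ⇒  (0, 1, 0, 0, 234)
     R2 -= -3/4·R3  ⇒  (0, 0, 1, 0, -60)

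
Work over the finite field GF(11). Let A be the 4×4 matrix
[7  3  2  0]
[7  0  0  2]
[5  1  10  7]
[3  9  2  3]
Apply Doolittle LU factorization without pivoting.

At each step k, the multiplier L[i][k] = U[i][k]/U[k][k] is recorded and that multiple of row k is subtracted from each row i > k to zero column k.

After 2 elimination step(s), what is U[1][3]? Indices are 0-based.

Step 1: pivot at (0,0) is 7.
  row1 ← row1 − (1)·row0  ⇒  L[1][0]=1, U row1=(0, 8, 9, 2)
  row2 ← row2 − (7)·row0  ⇒  L[2][0]=7, U row2=(0, 2, 7, 7)
  row3 ← row3 − (2)·row0  ⇒  L[3][0]=2, U row3=(0, 3, 9, 3)
Step 2: pivot at (1,1) is 8.
  row2 ← row2 − (3)·row1  ⇒  L[2][1]=3, U row2=(0, 0, 2, 1)
  row3 ← row3 − (10)·row1  ⇒  L[3][1]=10, U row3=(0, 0, 7, 5)

U[1][3] = 2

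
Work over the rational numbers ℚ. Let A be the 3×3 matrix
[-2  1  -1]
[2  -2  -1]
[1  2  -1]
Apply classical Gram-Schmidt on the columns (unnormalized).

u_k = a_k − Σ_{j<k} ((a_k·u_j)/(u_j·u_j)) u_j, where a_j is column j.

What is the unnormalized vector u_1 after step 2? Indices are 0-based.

Step 1: u_0 = a_0 = (-2, 2, 1).
Step 2: u_1 = a_1 − (-4/9)·u_0 = (1/9, -10/9, 22/9).

u_1 = (1/9, -10/9, 22/9)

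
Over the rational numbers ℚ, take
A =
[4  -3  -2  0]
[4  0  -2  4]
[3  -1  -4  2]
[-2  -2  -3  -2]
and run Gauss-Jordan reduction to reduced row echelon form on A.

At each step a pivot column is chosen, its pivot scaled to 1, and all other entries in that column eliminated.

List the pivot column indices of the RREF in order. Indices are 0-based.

pivot columns: 0, 1, 2, 3

[1] R0 /= 4  ⇒  (1, -3/4, -1/2, 0)
     R1 -= 4·R0  ⇒  (0, 3, 0, 4)
     R2 -= 3·R0  ⇒  (0, 5/4, -5/2, 2)
     R3 -= -2·R0  ⇒  (0, -7/2, -4, -2)
[2] R1 /= 3  ⇒  (0, 1, 0, 4/3)
     R0 -= -3/4·R1  ⇒  (1, 0, -1/2, 1)
     R2 -= 5/4·R1  ⇒  (0, 0, -5/2, 1/3)
     R3 -= -7/2·R1  ⇒  (0, 0, -4, 8/3)
[3] R2 /= -5/2  ⇒  (0, 0, 1, -2/15)
     R0 -= -1/2·R2  ⇒  (1, 0, 0, 14/15)
     R3 -= -4·R2  ⇒  (0, 0, 0, 32/15)
[4] R3 /= 32/15  ⇒  (0, 0, 0, 1)
     R0 -= 14/15·R3  ⇒  (1, 0, 0, 0)
     R1 -= 4/3·R3  ⇒  (0, 1, 0, 0)
     R2 -= -2/15·R3  ⇒  (0, 0, 1, 0)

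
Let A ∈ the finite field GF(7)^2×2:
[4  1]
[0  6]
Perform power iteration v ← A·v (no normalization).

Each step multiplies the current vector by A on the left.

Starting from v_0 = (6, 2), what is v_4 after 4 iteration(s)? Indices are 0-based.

v_0 = (6, 2).
v_1 = A·v_0 = (5, 5).
v_2 = A·v_1 = (4, 2).
v_3 = A·v_2 = (4, 5).
v_4 = A·v_3 = (0, 2).

v_4 = (0, 2)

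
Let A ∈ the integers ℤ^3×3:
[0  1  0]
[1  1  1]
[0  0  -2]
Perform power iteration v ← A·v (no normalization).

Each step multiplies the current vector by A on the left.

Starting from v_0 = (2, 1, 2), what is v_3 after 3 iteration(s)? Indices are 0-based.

v_0 = (2, 1, 2).
v_1 = A·v_0 = (1, 5, -4).
v_2 = A·v_1 = (5, 2, 8).
v_3 = A·v_2 = (2, 15, -16).

v_3 = (2, 15, -16)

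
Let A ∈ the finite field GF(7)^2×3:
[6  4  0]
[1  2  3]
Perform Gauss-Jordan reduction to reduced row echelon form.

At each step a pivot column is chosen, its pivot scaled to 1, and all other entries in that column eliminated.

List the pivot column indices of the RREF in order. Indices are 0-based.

pivot columns: 0, 1

[1] R0 /= 6  ⇒  (1, 3, 0)
     R1 -= 1·R0  ⇒  (0, 6, 3)
[2] R1 /= 6  ⇒  (0, 1, 4)
     R0 -= 3·R1  ⇒  (1, 0, 2)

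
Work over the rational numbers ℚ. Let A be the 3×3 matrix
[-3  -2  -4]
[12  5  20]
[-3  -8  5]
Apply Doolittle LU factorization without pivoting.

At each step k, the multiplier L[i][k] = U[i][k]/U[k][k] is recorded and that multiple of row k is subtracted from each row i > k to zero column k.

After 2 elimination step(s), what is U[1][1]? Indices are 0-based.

Step 1: pivot at (0,0) is -3.
  row1 ← row1 − (-4)·row0  ⇒  L[1][0]=-4, U row1=(0, -3, 4)
  row2 ← row2 − (1)·row0  ⇒  L[2][0]=1, U row2=(0, -6, 9)
Step 2: pivot at (1,1) is -3.
  row2 ← row2 − (2)·row1  ⇒  L[2][1]=2, U row2=(0, 0, 1)

U[1][1] = -3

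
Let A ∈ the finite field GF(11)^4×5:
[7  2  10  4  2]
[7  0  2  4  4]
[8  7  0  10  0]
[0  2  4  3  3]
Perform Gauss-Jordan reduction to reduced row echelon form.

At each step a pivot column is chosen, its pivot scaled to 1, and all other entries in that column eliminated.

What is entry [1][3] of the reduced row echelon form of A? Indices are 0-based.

pivot(0,0)=7: scale R0 → (1, 5, 3, 10, 5)
  clear (1,0): R1 −= (7)R0 → (0, 9, 3, 0, 2)
  clear (2,0): R2 −= (8)R0 → (0, 0, 9, 7, 4)
pivot(1,1)=9: scale R1 → (0, 1, 4, 0, 10)
  clear (0,1): R0 −= (5)R1 → (1, 0, 5, 10, 10)
  clear (3,1): R3 −= (2)R1 → (0, 0, 7, 3, 5)
pivot(2,2)=9: scale R2 → (0, 0, 1, 2, 9)
  clear (0,2): R0 −= (5)R2 → (1, 0, 0, 0, 9)
  clear (1,2): R1 −= (4)R2 → (0, 1, 0, 3, 7)
  clear (3,2): R3 −= (7)R2 → (0, 0, 0, 0, 8)
col 3: no nonzero at/below row 3; advance.
pivot(3,4)=8: scale R3 → (0, 0, 0, 0, 1)
  clear (0,4): R0 −= (9)R3 → (1, 0, 0, 0, 0)
  clear (1,4): R1 −= (7)R3 → (0, 1, 0, 3, 0)
  clear (2,4): R2 −= (9)R3 → (0, 0, 1, 2, 0)

M[1][3] = 3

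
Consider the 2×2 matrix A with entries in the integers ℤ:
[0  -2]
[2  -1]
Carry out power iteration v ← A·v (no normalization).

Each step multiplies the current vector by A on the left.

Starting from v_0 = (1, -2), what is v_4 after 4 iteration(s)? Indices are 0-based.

v_0 = (1, -2).
v_1 = A·v_0 = (4, 4).
v_2 = A·v_1 = (-8, 4).
v_3 = A·v_2 = (-8, -20).
v_4 = A·v_3 = (40, 4).

v_4 = (40, 4)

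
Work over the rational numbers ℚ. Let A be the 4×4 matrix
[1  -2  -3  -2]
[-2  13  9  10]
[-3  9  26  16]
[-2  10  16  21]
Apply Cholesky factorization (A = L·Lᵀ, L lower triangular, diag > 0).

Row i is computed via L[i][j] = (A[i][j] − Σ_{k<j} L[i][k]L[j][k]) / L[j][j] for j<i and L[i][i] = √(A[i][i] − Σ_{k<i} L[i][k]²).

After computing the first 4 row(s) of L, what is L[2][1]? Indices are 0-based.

L[2][1] = 1

Step 1: L[0][0] = √(1) = 1.
  L[1][0] = (-2) / L[0][0] = -2.
Step 2: L[1][1] = √(9) = 3.
  L[2][0] = (-3) / L[0][0] = -3.
  L[2][1] = (3) / L[1][1] = 1.
Step 3: L[2][2] = √(16) = 4.
  L[3][0] = (-2) / L[0][0] = -2.
  L[3][1] = (6) / L[1][1] = 2.
  L[3][2] = (8) / L[2][2] = 2.
Step 4: L[3][3] = √(9) = 3.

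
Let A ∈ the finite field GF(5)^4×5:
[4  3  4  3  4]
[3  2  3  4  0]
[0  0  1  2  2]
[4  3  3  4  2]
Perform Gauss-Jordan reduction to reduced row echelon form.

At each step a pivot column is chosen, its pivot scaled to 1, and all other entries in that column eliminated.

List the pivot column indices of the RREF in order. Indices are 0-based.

pivot(0,0)=4: scale R0 → (1, 2, 1, 2, 1)
  clear (1,0): R1 −= (3)R0 → (0, 1, 0, 3, 2)
  clear (3,0): R3 −= (4)R0 → (0, 0, 4, 1, 3)
pivot(1,1)=1: scale R1 → (0, 1, 0, 3, 2)
  clear (0,1): R0 −= (2)R1 → (1, 0, 1, 1, 2)
pivot(2,2)=1: scale R2 → (0, 0, 1, 2, 2)
  clear (0,2): R0 −= (1)R2 → (1, 0, 0, 4, 0)
  clear (3,2): R3 −= (4)R2 → (0, 0, 0, 3, 0)
pivot(3,3)=3: scale R3 → (0, 0, 0, 1, 0)
  clear (0,3): R0 −= (4)R3 → (1, 0, 0, 0, 0)
  clear (1,3): R1 −= (3)R3 → (0, 1, 0, 0, 2)
  clear (2,3): R2 −= (2)R3 → (0, 0, 1, 0, 2)

pivot columns: 0, 1, 2, 3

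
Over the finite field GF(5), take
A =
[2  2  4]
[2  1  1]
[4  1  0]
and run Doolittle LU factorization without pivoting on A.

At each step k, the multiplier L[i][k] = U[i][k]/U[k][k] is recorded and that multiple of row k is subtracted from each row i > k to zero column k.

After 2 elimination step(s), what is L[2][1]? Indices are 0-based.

L[2][1] = 3

[col 0] pivot 2
  R1 -= 1*R0 → (0, 4, 2)  (L[1][0] := 1)
  R2 -= 2*R0 → (0, 2, 2)  (L[2][0] := 2)
[col 1] pivot 4
  R2 -= 3*R1 → (0, 0, 1)  (L[2][1] := 3)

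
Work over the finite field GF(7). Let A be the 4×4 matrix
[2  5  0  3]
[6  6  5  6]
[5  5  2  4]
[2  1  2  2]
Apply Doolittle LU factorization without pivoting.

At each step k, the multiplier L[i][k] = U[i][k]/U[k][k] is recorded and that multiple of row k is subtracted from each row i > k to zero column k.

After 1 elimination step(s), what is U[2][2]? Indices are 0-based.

U[2][2] = 2

Step 1: pivot at (0,0) is 2.
  row1 ← row1 − (3)·row0  ⇒  L[1][0]=3, U row1=(0, 5, 5, 4)
  row2 ← row2 − (6)·row0  ⇒  L[2][0]=6, U row2=(0, 3, 2, 0)
  row3 ← row3 − (1)·row0  ⇒  L[3][0]=1, U row3=(0, 3, 2, 6)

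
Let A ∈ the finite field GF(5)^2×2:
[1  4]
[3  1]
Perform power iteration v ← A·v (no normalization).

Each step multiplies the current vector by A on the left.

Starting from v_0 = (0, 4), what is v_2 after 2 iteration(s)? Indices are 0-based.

v_2 = (2, 2)

v_0 = (0, 4).
v_1 = A·v_0 = (1, 4).
v_2 = A·v_1 = (2, 2).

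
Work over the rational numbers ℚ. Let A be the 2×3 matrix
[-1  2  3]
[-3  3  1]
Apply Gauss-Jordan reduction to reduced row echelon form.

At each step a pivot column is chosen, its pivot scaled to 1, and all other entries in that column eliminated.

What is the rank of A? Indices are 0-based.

rank = 2

step 1: normalize row 0 (÷-1) = (1, -2, -3)
  row 1: subtract -3×row0 = (0, -3, -8)
step 2: normalize row 1 (÷-3) = (0, 1, 8/3)
  row 0: subtract -2×row1 = (1, 0, 7/3)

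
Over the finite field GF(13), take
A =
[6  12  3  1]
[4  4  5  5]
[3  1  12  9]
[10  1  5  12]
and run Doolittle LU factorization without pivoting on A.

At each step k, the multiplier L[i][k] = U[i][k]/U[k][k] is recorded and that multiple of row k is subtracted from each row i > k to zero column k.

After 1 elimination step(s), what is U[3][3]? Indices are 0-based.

U[3][3] = 6

k=0: U[0][0]=6
  eliminate (1,0): mult=5, new row 1: (0, 9, 3, 0); set L[1][0]=5
  eliminate (2,0): mult=7, new row 2: (0, 8, 4, 2); set L[2][0]=7
  eliminate (3,0): mult=6, new row 3: (0, 7, 0, 6); set L[3][0]=6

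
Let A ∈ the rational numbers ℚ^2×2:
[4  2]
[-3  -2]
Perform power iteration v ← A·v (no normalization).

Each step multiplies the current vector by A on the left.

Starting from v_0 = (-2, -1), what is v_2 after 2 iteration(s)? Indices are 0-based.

v_2 = (-24, 14)

v_0 = (-2, -1).
v_1 = A·v_0 = (-10, 8).
v_2 = A·v_1 = (-24, 14).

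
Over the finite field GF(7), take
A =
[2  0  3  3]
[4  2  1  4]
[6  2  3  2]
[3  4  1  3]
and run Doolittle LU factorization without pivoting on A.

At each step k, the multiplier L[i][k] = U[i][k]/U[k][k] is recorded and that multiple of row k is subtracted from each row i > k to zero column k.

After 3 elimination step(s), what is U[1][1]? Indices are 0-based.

U[1][1] = 2

Step 1: pivot at (0,0) is 2.
  row1 ← row1 − (2)·row0  ⇒  L[1][0]=2, U row1=(0, 2, 2, 5)
  row2 ← row2 − (3)·row0  ⇒  L[2][0]=3, U row2=(0, 2, 1, 0)
  row3 ← row3 − (5)·row0  ⇒  L[3][0]=5, U row3=(0, 4, 0, 2)
Step 2: pivot at (1,1) is 2.
  row2 ← row2 − (1)·row1  ⇒  L[2][1]=1, U row2=(0, 0, 6, 2)
  row3 ← row3 − (2)·row1  ⇒  L[3][1]=2, U row3=(0, 0, 3, 6)
Step 3: pivot at (2,2) is 6.
  row3 ← row3 − (4)·row2  ⇒  L[3][2]=4, U row3=(0, 0, 0, 5)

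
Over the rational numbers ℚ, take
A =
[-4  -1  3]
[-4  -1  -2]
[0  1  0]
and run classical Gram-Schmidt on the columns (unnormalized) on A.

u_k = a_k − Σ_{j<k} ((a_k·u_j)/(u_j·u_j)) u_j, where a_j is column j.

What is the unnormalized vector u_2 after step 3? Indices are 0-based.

Step 1: u_0 = a_0 = (-4, -4, 0).
Step 2: u_1 = a_1 − (1/4)·u_0 = (0, 0, 1).
Step 3: u_2 = a_2 − (-1/8)·u_0 − (0)·u_1 = (5/2, -5/2, 0).

u_2 = (5/2, -5/2, 0)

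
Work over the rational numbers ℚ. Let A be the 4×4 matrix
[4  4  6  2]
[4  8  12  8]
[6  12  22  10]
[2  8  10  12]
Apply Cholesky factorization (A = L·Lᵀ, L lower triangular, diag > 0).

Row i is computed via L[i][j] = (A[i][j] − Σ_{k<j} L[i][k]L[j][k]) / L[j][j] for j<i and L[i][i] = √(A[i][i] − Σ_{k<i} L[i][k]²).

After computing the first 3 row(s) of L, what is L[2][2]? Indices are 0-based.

L[2][2] = 2

Step 1: L[0][0] = √(4) = 2.
  L[1][0] = (4) / L[0][0] = 2.
Step 2: L[1][1] = √(4) = 2.
  L[2][0] = (6) / L[0][0] = 3.
  L[2][1] = (6) / L[1][1] = 3.
Step 3: L[2][2] = √(4) = 2.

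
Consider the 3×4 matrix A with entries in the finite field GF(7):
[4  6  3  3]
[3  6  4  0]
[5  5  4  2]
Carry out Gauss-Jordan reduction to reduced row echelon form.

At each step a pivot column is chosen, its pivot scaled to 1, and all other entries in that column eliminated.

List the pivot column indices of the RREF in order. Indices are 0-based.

pivot columns: 0, 1, 2

pivot(0,0)=4: scale R0 → (1, 5, 6, 6)
  clear (1,0): R1 −= (3)R0 → (0, 5, 0, 3)
  clear (2,0): R2 −= (5)R0 → (0, 1, 2, 0)
pivot(1,1)=5: scale R1 → (0, 1, 0, 2)
  clear (0,1): R0 −= (5)R1 → (1, 0, 6, 3)
  clear (2,1): R2 −= (1)R1 → (0, 0, 2, 5)
pivot(2,2)=2: scale R2 → (0, 0, 1, 6)
  clear (0,2): R0 −= (6)R2 → (1, 0, 0, 2)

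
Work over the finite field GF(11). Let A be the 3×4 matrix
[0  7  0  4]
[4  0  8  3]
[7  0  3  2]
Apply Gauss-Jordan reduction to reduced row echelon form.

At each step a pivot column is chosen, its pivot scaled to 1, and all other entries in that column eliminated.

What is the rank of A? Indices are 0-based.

step 1: exchange rows 0,1
step 1: normalize row 0 (÷4) = (1, 0, 2, 9)
  row 2: subtract 7×row0 = (0, 0, 0, 5)
step 2: normalize row 1 (÷7) = (0, 1, 0, 10)
skip col 2 (zero from row 2)
step 3: normalize row 2 (÷5) = (0, 0, 0, 1)
  row 0: subtract 9×row2 = (1, 0, 2, 0)
  row 1: subtract 10×row2 = (0, 1, 0, 0)

rank = 3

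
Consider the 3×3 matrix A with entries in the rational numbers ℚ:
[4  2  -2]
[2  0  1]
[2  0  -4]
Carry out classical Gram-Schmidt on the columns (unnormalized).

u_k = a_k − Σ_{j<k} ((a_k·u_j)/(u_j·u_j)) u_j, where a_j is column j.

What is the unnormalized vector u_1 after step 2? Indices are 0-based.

u_1 = (2/3, -2/3, -2/3)

Step 1: u_0 = a_0 = (4, 2, 2).
Step 2: u_1 = a_1 − (1/3)·u_0 = (2/3, -2/3, -2/3).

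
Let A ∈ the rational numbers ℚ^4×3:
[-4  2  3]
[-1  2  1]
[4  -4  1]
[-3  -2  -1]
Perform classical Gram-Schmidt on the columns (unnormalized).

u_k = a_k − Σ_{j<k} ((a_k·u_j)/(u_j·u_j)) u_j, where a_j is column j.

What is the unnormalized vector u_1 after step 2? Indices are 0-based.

u_1 = (2/21, 32/21, -44/21, -24/7)

Step 1: u_0 = a_0 = (-4, -1, 4, -3).
Step 2: u_1 = a_1 − (-10/21)·u_0 = (2/21, 32/21, -44/21, -24/7).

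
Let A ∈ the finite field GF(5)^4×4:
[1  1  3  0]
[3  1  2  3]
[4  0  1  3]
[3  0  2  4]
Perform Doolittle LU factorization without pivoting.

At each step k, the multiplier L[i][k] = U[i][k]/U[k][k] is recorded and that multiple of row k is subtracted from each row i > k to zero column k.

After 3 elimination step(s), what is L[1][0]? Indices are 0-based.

L[1][0] = 3

Step 1: pivot at (0,0) is 1.
  row1 ← row1 − (3)·row0  ⇒  L[1][0]=3, U row1=(0, 3, 3, 3)
  row2 ← row2 − (4)·row0  ⇒  L[2][0]=4, U row2=(0, 1, 4, 3)
  row3 ← row3 − (3)·row0  ⇒  L[3][0]=3, U row3=(0, 2, 3, 4)
Step 2: pivot at (1,1) is 3.
  row2 ← row2 − (2)·row1  ⇒  L[2][1]=2, U row2=(0, 0, 3, 2)
  row3 ← row3 − (4)·row1  ⇒  L[3][1]=4, U row3=(0, 0, 1, 2)
Step 3: pivot at (2,2) is 3.
  row3 ← row3 − (2)·row2  ⇒  L[3][2]=2, U row3=(0, 0, 0, 3)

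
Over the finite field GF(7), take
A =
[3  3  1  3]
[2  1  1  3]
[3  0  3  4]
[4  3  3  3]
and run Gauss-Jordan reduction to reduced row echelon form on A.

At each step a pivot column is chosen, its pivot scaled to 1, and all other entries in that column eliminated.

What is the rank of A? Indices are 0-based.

rank = 4

pivot(0,0)=3: scale R0 → (1, 1, 5, 1)
  clear (1,0): R1 −= (2)R0 → (0, 6, 5, 1)
  clear (2,0): R2 −= (3)R0 → (0, 4, 2, 1)
  clear (3,0): R3 −= (4)R0 → (0, 6, 4, 6)
pivot(1,1)=6: scale R1 → (0, 1, 2, 6)
  clear (0,1): R0 −= (1)R1 → (1, 0, 3, 2)
  clear (2,1): R2 −= (4)R1 → (0, 0, 1, 5)
  clear (3,1): R3 −= (6)R1 → (0, 0, 6, 5)
pivot(2,2)=1: scale R2 → (0, 0, 1, 5)
  clear (0,2): R0 −= (3)R2 → (1, 0, 0, 1)
  clear (1,2): R1 −= (2)R2 → (0, 1, 0, 3)
  clear (3,2): R3 −= (6)R2 → (0, 0, 0, 3)
pivot(3,3)=3: scale R3 → (0, 0, 0, 1)
  clear (0,3): R0 −= (1)R3 → (1, 0, 0, 0)
  clear (1,3): R1 −= (3)R3 → (0, 1, 0, 0)
  clear (2,3): R2 −= (5)R3 → (0, 0, 1, 0)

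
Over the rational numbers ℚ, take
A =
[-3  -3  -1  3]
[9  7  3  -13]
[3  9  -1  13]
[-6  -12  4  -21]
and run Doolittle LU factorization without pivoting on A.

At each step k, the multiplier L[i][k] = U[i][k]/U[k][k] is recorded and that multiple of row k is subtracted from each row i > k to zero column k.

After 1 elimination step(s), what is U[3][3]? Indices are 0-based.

U[3][3] = -27

[col 0] pivot -3
  R1 -= -3*R0 → (0, -2, 0, -4)  (L[1][0] := -3)
  R2 -= -1*R0 → (0, 6, -2, 16)  (L[2][0] := -1)
  R3 -= 2*R0 → (0, -6, 6, -27)  (L[3][0] := 2)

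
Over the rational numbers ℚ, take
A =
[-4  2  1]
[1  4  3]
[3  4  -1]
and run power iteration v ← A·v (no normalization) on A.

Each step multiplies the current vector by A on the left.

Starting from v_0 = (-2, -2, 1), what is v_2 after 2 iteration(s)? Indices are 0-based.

v_2 = (-49, -68, 2)

v_0 = (-2, -2, 1).
v_1 = A·v_0 = (5, -7, -15).
v_2 = A·v_1 = (-49, -68, 2).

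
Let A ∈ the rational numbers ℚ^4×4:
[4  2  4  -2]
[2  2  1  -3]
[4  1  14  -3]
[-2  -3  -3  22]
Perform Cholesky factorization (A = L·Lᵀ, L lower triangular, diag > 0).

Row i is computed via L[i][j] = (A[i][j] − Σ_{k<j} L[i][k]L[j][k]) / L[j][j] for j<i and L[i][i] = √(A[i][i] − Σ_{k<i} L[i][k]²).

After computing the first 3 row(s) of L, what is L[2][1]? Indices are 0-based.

L[2][1] = -1

Step 1: L[0][0] = √(4) = 2.
  L[1][0] = (2) / L[0][0] = 1.
Step 2: L[1][1] = √(1) = 1.
  L[2][0] = (4) / L[0][0] = 2.
  L[2][1] = (-1) / L[1][1] = -1.
Step 3: L[2][2] = √(9) = 3.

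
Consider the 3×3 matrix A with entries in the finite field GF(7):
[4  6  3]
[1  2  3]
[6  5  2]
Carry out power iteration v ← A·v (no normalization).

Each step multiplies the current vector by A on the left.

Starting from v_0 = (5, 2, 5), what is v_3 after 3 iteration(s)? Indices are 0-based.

v_0 = (5, 2, 5).
v_1 = A·v_0 = (5, 3, 1).
v_2 = A·v_1 = (6, 0, 5).
v_3 = A·v_2 = (4, 0, 4).

v_3 = (4, 0, 4)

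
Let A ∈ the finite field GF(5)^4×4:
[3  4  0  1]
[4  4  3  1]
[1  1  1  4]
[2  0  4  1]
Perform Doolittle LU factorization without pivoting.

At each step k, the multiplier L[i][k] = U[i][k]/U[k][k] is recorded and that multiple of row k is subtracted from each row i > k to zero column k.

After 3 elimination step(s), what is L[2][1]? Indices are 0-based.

L[2][1] = 4

[col 0] pivot 3
  R1 -= 3*R0 → (0, 2, 3, 3)  (L[1][0] := 3)
  R2 -= 2*R0 → (0, 3, 1, 2)  (L[2][0] := 2)
  R3 -= 4*R0 → (0, 4, 4, 2)  (L[3][0] := 4)
[col 1] pivot 2
  R2 -= 4*R1 → (0, 0, 4, 0)  (L[2][1] := 4)
  R3 -= 2*R1 → (0, 0, 3, 1)  (L[3][1] := 2)
[col 2] pivot 4
  R3 -= 2*R2 → (0, 0, 0, 1)  (L[3][2] := 2)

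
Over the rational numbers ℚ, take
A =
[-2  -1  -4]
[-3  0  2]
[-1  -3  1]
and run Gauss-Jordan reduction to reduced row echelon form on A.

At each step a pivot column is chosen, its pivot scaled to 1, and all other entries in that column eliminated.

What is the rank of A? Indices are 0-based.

pivot(0,0)=-2: scale R0 → (1, 1/2, 2)
  clear (1,0): R1 −= (-3)R0 → (0, 3/2, 8)
  clear (2,0): R2 −= (-1)R0 → (0, -5/2, 3)
pivot(1,1)=3/2: scale R1 → (0, 1, 16/3)
  clear (0,1): R0 −= (1/2)R1 → (1, 0, -2/3)
  clear (2,1): R2 −= (-5/2)R1 → (0, 0, 49/3)
pivot(2,2)=49/3: scale R2 → (0, 0, 1)
  clear (0,2): R0 −= (-2/3)R2 → (1, 0, 0)
  clear (1,2): R1 −= (16/3)R2 → (0, 1, 0)

rank = 3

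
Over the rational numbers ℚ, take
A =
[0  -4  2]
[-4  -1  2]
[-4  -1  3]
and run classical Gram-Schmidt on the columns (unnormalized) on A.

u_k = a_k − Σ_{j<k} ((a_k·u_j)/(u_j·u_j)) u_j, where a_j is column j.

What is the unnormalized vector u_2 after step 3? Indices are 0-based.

u_2 = (0, -1/2, 1/2)

Step 1: u_0 = a_0 = (0, -4, -4).
Step 2: u_1 = a_1 − (1/4)·u_0 = (-4, 0, 0).
Step 3: u_2 = a_2 − (-5/8)·u_0 − (-1/2)·u_1 = (0, -1/2, 1/2).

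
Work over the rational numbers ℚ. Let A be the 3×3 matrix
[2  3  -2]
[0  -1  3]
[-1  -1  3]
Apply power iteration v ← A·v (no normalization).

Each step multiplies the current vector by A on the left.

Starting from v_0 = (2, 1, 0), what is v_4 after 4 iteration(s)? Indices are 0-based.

v_0 = (2, 1, 0).
v_1 = A·v_0 = (7, -1, -3).
v_2 = A·v_1 = (17, -8, -15).
v_3 = A·v_2 = (40, -37, -54).
v_4 = A·v_3 = (77, -125, -165).

v_4 = (77, -125, -165)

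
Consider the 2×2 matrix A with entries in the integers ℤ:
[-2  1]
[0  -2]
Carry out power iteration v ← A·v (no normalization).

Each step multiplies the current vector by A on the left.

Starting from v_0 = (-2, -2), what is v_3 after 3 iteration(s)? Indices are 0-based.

v_0 = (-2, -2).
v_1 = A·v_0 = (2, 4).
v_2 = A·v_1 = (0, -8).
v_3 = A·v_2 = (-8, 16).

v_3 = (-8, 16)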